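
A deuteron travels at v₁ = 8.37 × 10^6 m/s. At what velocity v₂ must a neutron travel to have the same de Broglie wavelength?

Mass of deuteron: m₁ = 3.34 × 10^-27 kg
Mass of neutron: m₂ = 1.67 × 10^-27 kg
v₂ = 1.67 × 10^7 m/s

For equal de Broglie wavelengths: λ₁ = λ₂

h/(m₁v₁) = h/(m₂v₂)
m₁v₁ = m₂v₂
v₂ = v₁ · (m₁/m₂)

v₂ = 8.37 × 10^6 m/s × (3.34 × 10^-27 kg / 1.67 × 10^-27 kg)
v₂ = 1.67 × 10^7 m/s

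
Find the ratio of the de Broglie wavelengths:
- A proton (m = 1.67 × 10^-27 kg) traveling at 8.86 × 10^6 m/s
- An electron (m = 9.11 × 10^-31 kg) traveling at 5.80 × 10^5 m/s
λ₁/λ₂ = 3.57 × 10^-5

Using λ = h/(mv):

λ₁ = h/(m₁v₁) = 4.48 × 10^-14 m
λ₂ = h/(m₂v₂) = 1.25 × 10^-9 m

Ratio λ₁/λ₂ = (m₂v₂)/(m₁v₁)
         = (9.11 × 10^-31 kg × 5.80 × 10^5 m/s) / (1.67 × 10^-27 kg × 8.86 × 10^6 m/s)
         = 3.57 × 10^-5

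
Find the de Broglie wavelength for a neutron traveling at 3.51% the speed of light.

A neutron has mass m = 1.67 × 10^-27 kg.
3.77 × 10^-14 m

Using the de Broglie relation λ = h/(mv):

v = 3.51% × c = 1.052 × 10^7 m/s

λ = h/(mv)
λ = (6.626 × 10^-34 J·s) / (1.67 × 10^-27 kg × 1.052 × 10^7 m/s)
λ = 3.77 × 10^-14 m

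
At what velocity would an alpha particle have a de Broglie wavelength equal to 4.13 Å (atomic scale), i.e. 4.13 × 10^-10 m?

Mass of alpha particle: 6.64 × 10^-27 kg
2.42 × 10^2 m/s

From λ = h/(mv), solve for v:

v = h/(mλ)
v = (6.626 × 10^-34 J·s) / (6.64 × 10^-27 kg × 4.13 × 10^-10 m)
v = 2.42 × 10^2 m/s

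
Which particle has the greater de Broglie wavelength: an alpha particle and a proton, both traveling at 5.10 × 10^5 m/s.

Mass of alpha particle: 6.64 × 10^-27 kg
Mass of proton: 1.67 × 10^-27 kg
The proton has the longer wavelength.

Using λ = h/(mv), since both particles have the same velocity, the wavelength depends only on mass.

For alpha particle: λ₁ = h/(m₁v) = 1.96 × 10^-13 m
For proton: λ₂ = h/(m₂v) = 7.78 × 10^-13 m

Since λ ∝ 1/m at constant velocity, the lighter particle has the longer wavelength.

The proton has the longer de Broglie wavelength.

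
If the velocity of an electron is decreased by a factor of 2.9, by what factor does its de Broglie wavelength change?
The wavelength increases by a factor of 2.9.

From λ = h/(mv), the wavelength is inversely proportional to velocity:

λ ∝ 1/v

If v → v/2.9, then λ → 2.9λ

When velocity is decreased by a factor of 2.9, the wavelength increases by a factor of 2.9.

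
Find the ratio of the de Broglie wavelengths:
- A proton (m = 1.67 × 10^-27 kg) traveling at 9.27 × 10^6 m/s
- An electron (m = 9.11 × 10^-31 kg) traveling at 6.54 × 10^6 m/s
λ₁/λ₂ = 3.85 × 10^-4

Using λ = h/(mv):

λ₁ = h/(m₁v₁) = 4.28 × 10^-14 m
λ₂ = h/(m₂v₂) = 1.11 × 10^-10 m

Ratio λ₁/λ₂ = (m₂v₂)/(m₁v₁)
         = (9.11 × 10^-31 kg × 6.54 × 10^6 m/s) / (1.67 × 10^-27 kg × 9.27 × 10^6 m/s)
         = 3.85 × 10^-4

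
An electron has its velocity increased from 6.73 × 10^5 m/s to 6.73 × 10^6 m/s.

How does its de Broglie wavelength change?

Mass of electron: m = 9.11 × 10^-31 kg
The wavelength decreases by a factor of 10.

Using λ = h/(mv):

Initial wavelength: λ₁ = h/(mv₁) = 1.08 × 10^-9 m
Final wavelength: λ₂ = h/(mv₂) = 1.08 × 10^-10 m

Since λ ∝ 1/v, when velocity increases by a factor of 10, the wavelength decreases by a factor of 10.

λ₂/λ₁ = v₁/v₂ = 1/10

The wavelength decreases by a factor of 10.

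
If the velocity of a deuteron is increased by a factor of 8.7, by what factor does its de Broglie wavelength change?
The wavelength decreases by a factor of 8.7.

From λ = h/(mv), the wavelength is inversely proportional to velocity:

λ ∝ 1/v

If v → 8.7v, then λ → λ/8.7

When velocity is increased by a factor of 8.7, the wavelength decreases by a factor of 8.7.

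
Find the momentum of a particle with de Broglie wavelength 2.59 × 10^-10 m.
2.56 × 10^-24 kg·m/s

From the de Broglie relation λ = h/p, we solve for p:

p = h/λ
p = (6.626 × 10^-34 J·s) / (2.59 × 10^-10 m)
p = 2.56 × 10^-24 kg·m/s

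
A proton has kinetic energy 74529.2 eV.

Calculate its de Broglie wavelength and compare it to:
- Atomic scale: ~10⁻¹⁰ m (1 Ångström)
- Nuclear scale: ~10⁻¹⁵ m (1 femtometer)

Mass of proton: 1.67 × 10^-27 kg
λ = 1.05 × 10^-13 m, which is between nuclear and atomic scales.

Using λ = h/√(2mKE):

KE = 74529.2 eV = 1.194 × 10^-14 J

λ = h/√(2mKE)
λ = (6.626 × 10^-34 J·s) / √(2 × 1.67 × 10^-27 kg × 1.194 × 10^-14 J)
λ = 1.05 × 10^-13 m

Comparison:
- Atomic scale (10⁻¹⁰ m): λ is 0.001× this size
- Nuclear scale (10⁻¹⁵ m): λ is 1e+02× this size

The wavelength is between nuclear and atomic scales.

This wavelength is appropriate for probing atomic structure but too large for nuclear physics experiments.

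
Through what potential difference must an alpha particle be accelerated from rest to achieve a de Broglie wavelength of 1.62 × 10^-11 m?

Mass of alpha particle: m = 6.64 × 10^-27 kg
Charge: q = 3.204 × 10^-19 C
3.93 × 10^-1 V

From λ = h/√(2mqV), we solve for V:

λ² = h²/(2mqV)
V = h²/(2mqλ²)
V = (6.626 × 10^-34 J·s)² / (2 × 6.64 × 10^-27 kg × 3.204 × 10^-19 C × (1.62 × 10^-11 m)²)
V = 3.93 × 10^-1 V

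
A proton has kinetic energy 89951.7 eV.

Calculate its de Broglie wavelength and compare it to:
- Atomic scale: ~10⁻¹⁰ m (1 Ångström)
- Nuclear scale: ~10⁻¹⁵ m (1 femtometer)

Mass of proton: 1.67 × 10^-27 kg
λ = 9.55 × 10^-14 m, which is between nuclear and atomic scales.

Using λ = h/√(2mKE):

KE = 89951.7 eV = 1.441 × 10^-14 J

λ = h/√(2mKE)
λ = (6.626 × 10^-34 J·s) / √(2 × 1.67 × 10^-27 kg × 1.441 × 10^-14 J)
λ = 9.55 × 10^-14 m

Comparison:
- Atomic scale (10⁻¹⁰ m): λ is 0.00096× this size
- Nuclear scale (10⁻¹⁵ m): λ is 96× this size

The wavelength is between nuclear and atomic scales.

This wavelength is appropriate for probing atomic structure but too large for nuclear physics experiments.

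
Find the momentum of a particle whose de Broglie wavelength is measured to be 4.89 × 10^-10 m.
1.36 × 10^-24 kg·m/s

From the de Broglie relation λ = h/p, we solve for p:

p = h/λ
p = (6.626 × 10^-34 J·s) / (4.89 × 10^-10 m)
p = 1.36 × 10^-24 kg·m/s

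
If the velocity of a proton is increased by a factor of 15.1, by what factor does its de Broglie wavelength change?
The wavelength decreases by a factor of 15.1.

From λ = h/(mv), the wavelength is inversely proportional to velocity:

λ ∝ 1/v

If v → 15.1v, then λ → λ/15.1

When velocity is increased by a factor of 15.1, the wavelength decreases by a factor of 15.1.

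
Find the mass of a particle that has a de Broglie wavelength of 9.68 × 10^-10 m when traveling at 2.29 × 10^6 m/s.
2.99 × 10^-31 kg

From the de Broglie relation λ = h/(mv), we solve for m:

m = h/(λv)
m = (6.626 × 10^-34 J·s) / (9.68 × 10^-10 m × 2.29 × 10^6 m/s)
m = 2.99 × 10^-31 kg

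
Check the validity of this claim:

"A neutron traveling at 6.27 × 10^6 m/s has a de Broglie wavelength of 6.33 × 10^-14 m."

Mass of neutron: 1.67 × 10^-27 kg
True

The claim is correct.

Using λ = h/(mv):
λ = (6.626 × 10^-34 J·s) / (1.67 × 10^-27 kg × 6.27 × 10^6 m/s)
λ = 6.33 × 10^-14 m

This matches the claimed value.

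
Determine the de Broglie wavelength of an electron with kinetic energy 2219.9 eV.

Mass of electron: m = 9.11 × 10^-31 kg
2.60 × 10^-11 m

Using λ = h/√(2mKE):

First convert KE to Joules: KE = 2219.9 eV = 3.557 × 10^-16 J

λ = h/√(2mKE)
λ = (6.626 × 10^-34 J·s) / √(2 × 9.11 × 10^-31 kg × 3.557 × 10^-16 J)
λ = 2.60 × 10^-11 m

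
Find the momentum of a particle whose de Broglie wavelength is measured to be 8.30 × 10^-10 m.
7.98 × 10^-25 kg·m/s

From the de Broglie relation λ = h/p, we solve for p:

p = h/λ
p = (6.626 × 10^-34 J·s) / (8.30 × 10^-10 m)
p = 7.98 × 10^-25 kg·m/s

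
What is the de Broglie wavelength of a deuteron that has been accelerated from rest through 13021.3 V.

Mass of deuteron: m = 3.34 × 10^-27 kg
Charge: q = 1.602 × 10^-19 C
1.78 × 10^-13 m

When a particle is accelerated through voltage V, it gains kinetic energy KE = qV.

The de Broglie wavelength is then λ = h/√(2mqV):

λ = h/√(2mqV)
λ = (6.626 × 10^-34 J·s) / √(2 × 3.34 × 10^-27 kg × 1.602 × 10^-19 C × 13021.3 V)
λ = 1.78 × 10^-13 m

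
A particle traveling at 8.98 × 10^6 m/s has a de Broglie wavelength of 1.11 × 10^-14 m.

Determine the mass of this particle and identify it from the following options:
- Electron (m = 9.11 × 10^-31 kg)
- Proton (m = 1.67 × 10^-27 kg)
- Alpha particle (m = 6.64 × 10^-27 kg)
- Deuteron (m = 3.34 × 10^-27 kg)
The particle is an alpha particle.

From λ = h/(mv), solve for mass:

m = h/(λv)
m = (6.626 × 10^-34 J·s) / (1.11 × 10^-14 m × 8.98 × 10^6 m/s)
m = 6.65 × 10^-27 kg

Comparing with the listed masses, this is closest to an alpha particle.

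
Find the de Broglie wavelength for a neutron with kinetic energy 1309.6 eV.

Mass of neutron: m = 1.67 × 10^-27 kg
7.92 × 10^-13 m

Using λ = h/√(2mKE):

First convert KE to Joules: KE = 1309.6 eV = 2.098 × 10^-16 J

λ = h/√(2mKE)
λ = (6.626 × 10^-34 J·s) / √(2 × 1.67 × 10^-27 kg × 2.098 × 10^-16 J)
λ = 7.92 × 10^-13 m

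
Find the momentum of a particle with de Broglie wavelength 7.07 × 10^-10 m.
9.37 × 10^-25 kg·m/s

From the de Broglie relation λ = h/p, we solve for p:

p = h/λ
p = (6.626 × 10^-34 J·s) / (7.07 × 10^-10 m)
p = 9.37 × 10^-25 kg·m/s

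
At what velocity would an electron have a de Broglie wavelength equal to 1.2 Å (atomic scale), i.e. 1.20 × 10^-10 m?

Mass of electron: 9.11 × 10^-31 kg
6.06 × 10^6 m/s

From λ = h/(mv), solve for v:

v = h/(mλ)
v = (6.626 × 10^-34 J·s) / (9.11 × 10^-31 kg × 1.20 × 10^-10 m)
v = 6.06 × 10^6 m/s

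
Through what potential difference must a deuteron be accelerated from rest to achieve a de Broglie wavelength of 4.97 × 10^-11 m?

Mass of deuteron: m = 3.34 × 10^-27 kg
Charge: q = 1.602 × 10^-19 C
1.66 × 10^-1 V

From λ = h/√(2mqV), we solve for V:

λ² = h²/(2mqV)
V = h²/(2mqλ²)
V = (6.626 × 10^-34 J·s)² / (2 × 3.34 × 10^-27 kg × 1.602 × 10^-19 C × (4.97 × 10^-11 m)²)
V = 1.66 × 10^-1 V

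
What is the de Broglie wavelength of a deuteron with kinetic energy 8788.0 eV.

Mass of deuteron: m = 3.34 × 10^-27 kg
2.16 × 10^-13 m

Using λ = h/√(2mKE):

First convert KE to Joules: KE = 8788.0 eV = 1.408 × 10^-15 J

λ = h/√(2mKE)
λ = (6.626 × 10^-34 J·s) / √(2 × 3.34 × 10^-27 kg × 1.408 × 10^-15 J)
λ = 2.16 × 10^-13 m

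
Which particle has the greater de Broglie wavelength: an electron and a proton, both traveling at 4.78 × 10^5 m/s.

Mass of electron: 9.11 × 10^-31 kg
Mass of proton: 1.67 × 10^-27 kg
The electron has the longer wavelength.

Using λ = h/(mv), since both particles have the same velocity, the wavelength depends only on mass.

For electron: λ₁ = h/(m₁v) = 1.52 × 10^-9 m
For proton: λ₂ = h/(m₂v) = 8.30 × 10^-13 m

Since λ ∝ 1/m at constant velocity, the lighter particle has the longer wavelength.

The electron has the longer de Broglie wavelength.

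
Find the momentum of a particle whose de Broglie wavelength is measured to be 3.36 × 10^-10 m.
1.97 × 10^-24 kg·m/s

From the de Broglie relation λ = h/p, we solve for p:

p = h/λ
p = (6.626 × 10^-34 J·s) / (3.36 × 10^-10 m)
p = 1.97 × 10^-24 kg·m/s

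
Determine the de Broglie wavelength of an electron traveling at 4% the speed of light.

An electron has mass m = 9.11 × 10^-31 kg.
6.07 × 10^-11 m

Using the de Broglie relation λ = h/(mv):

v = 4% × c = 1.199 × 10^7 m/s

λ = h/(mv)
λ = (6.626 × 10^-34 J·s) / (9.11 × 10^-31 kg × 1.199 × 10^7 m/s)
λ = 6.07 × 10^-11 m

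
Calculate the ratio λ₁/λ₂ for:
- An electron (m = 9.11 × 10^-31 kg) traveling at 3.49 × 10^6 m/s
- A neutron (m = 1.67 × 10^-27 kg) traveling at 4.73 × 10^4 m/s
λ₁/λ₂ = 24.8

Using λ = h/(mv):

λ₁ = h/(m₁v₁) = 2.08 × 10^-10 m
λ₂ = h/(m₂v₂) = 8.39 × 10^-12 m

Ratio λ₁/λ₂ = (m₂v₂)/(m₁v₁)
         = (1.67 × 10^-27 kg × 4.73 × 10^4 m/s) / (9.11 × 10^-31 kg × 3.49 × 10^6 m/s)
         = 24.8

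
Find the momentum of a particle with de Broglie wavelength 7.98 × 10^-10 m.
8.30 × 10^-25 kg·m/s

From the de Broglie relation λ = h/p, we solve for p:

p = h/λ
p = (6.626 × 10^-34 J·s) / (7.98 × 10^-10 m)
p = 8.30 × 10^-25 kg·m/s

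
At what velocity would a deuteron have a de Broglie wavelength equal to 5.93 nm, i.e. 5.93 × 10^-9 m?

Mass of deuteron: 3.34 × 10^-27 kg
3.35 × 10^1 m/s

From λ = h/(mv), solve for v:

v = h/(mλ)
v = (6.626 × 10^-34 J·s) / (3.34 × 10^-27 kg × 5.93 × 10^-9 m)
v = 3.35 × 10^1 m/s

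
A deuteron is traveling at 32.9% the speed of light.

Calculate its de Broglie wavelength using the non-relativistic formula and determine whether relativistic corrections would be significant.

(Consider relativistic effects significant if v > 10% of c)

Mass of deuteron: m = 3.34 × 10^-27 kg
Yes, relativistic corrections are needed.

Using the non-relativistic de Broglie formula λ = h/(mv):

v = 32.9% × c = 9.863 × 10^7 m/s

λ = h/(mv)
λ = (6.626 × 10^-34 J·s) / (3.34 × 10^-27 kg × 9.863 × 10^7 m/s)
λ = 2.01 × 10^-15 m

Since v = 32.9% of c > 10% of c, relativistic corrections ARE significant and the actual wavelength would differ from this non-relativistic estimate.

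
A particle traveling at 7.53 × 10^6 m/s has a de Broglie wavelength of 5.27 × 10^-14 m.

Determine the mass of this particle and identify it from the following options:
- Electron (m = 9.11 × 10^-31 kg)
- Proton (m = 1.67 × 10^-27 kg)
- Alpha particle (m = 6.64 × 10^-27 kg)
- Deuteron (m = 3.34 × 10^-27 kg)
The particle is a proton.

From λ = h/(mv), solve for mass:

m = h/(λv)
m = (6.626 × 10^-34 J·s) / (5.27 × 10^-14 m × 7.53 × 10^6 m/s)
m = 1.67 × 10^-27 kg

Comparing with the listed masses, this is closest to a proton.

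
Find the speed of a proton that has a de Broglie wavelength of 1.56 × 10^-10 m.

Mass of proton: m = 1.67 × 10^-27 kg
2.54 × 10^3 m/s

From the de Broglie relation λ = h/(mv), we solve for v:

v = h/(mλ)
v = (6.626 × 10^-34 J·s) / (1.67 × 10^-27 kg × 1.56 × 10^-10 m)
v = 2.54 × 10^3 m/s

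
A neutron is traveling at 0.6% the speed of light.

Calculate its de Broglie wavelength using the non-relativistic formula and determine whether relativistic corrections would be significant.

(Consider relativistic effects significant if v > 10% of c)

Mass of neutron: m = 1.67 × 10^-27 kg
No, relativistic corrections are not needed.

Using the non-relativistic de Broglie formula λ = h/(mv):

v = 0.6% × c = 1.799 × 10^6 m/s

λ = h/(mv)
λ = (6.626 × 10^-34 J·s) / (1.67 × 10^-27 kg × 1.799 × 10^6 m/s)
λ = 2.21 × 10^-13 m

Since v = 0.6% of c < 10% of c, relativistic corrections are NOT significant and this non-relativistic result is a good approximation.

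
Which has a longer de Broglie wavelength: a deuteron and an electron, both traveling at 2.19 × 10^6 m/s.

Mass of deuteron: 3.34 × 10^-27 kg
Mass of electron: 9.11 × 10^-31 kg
The electron has the longer wavelength.

Using λ = h/(mv), since both particles have the same velocity, the wavelength depends only on mass.

For deuteron: λ₁ = h/(m₁v) = 9.06 × 10^-14 m
For electron: λ₂ = h/(m₂v) = 3.32 × 10^-10 m

Since λ ∝ 1/m at constant velocity, the lighter particle has the longer wavelength.

The electron has the longer de Broglie wavelength.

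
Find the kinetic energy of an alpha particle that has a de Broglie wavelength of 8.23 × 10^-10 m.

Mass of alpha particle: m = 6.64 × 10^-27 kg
4.88 × 10^-23 J (or 3.05 × 10^-4 eV)

From λ = h/√(2mKE), we solve for KE:

λ² = h²/(2mKE)
KE = h²/(2mλ²)
KE = (6.626 × 10^-34 J·s)² / (2 × 6.64 × 10^-27 kg × (8.23 × 10^-10 m)²)
KE = 4.88 × 10^-23 J
KE = 3.05 × 10^-4 eV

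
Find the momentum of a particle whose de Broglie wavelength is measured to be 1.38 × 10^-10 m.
4.80 × 10^-24 kg·m/s

From the de Broglie relation λ = h/p, we solve for p:

p = h/λ
p = (6.626 × 10^-34 J·s) / (1.38 × 10^-10 m)
p = 4.80 × 10^-24 kg·m/s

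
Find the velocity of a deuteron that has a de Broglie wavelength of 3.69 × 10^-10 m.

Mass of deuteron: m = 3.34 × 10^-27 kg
5.38 × 10^2 m/s

From the de Broglie relation λ = h/(mv), we solve for v:

v = h/(mλ)
v = (6.626 × 10^-34 J·s) / (3.34 × 10^-27 kg × 3.69 × 10^-10 m)
v = 5.38 × 10^2 m/s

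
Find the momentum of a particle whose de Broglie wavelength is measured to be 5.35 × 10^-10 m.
1.24 × 10^-24 kg·m/s

From the de Broglie relation λ = h/p, we solve for p:

p = h/λ
p = (6.626 × 10^-34 J·s) / (5.35 × 10^-10 m)
p = 1.24 × 10^-24 kg·m/s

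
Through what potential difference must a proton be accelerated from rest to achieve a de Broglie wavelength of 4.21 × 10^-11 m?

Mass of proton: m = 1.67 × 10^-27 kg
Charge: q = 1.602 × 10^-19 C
4.63 × 10^-1 V

From λ = h/√(2mqV), we solve for V:

λ² = h²/(2mqV)
V = h²/(2mqλ²)
V = (6.626 × 10^-34 J·s)² / (2 × 1.67 × 10^-27 kg × 1.602 × 10^-19 C × (4.21 × 10^-11 m)²)
V = 4.63 × 10^-1 V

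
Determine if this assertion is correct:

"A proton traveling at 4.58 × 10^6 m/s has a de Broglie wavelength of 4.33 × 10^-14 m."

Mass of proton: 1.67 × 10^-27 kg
False

The claim is incorrect.

Using λ = h/(mv):
λ = (6.626 × 10^-34 J·s) / (1.67 × 10^-27 kg × 4.58 × 10^6 m/s)
λ = 8.66 × 10^-14 m

The actual wavelength differs from the claimed 4.33 × 10^-14 m.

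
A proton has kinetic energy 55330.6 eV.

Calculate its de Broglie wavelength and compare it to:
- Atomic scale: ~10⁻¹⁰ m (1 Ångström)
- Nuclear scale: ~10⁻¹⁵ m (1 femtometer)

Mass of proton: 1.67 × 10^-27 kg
λ = 1.22 × 10^-13 m, which is between nuclear and atomic scales.

Using λ = h/√(2mKE):

KE = 55330.6 eV = 8.865 × 10^-15 J

λ = h/√(2mKE)
λ = (6.626 × 10^-34 J·s) / √(2 × 1.67 × 10^-27 kg × 8.865 × 10^-15 J)
λ = 1.22 × 10^-13 m

Comparison:
- Atomic scale (10⁻¹⁰ m): λ is 0.0012× this size
- Nuclear scale (10⁻¹⁵ m): λ is 1.2e+02× this size

The wavelength is between nuclear and atomic scales.

This wavelength is appropriate for probing atomic structure but too large for nuclear physics experiments.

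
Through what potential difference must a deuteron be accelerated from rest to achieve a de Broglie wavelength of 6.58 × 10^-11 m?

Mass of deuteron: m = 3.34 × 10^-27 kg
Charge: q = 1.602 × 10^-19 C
9.48 × 10^-2 V

From λ = h/√(2mqV), we solve for V:

λ² = h²/(2mqV)
V = h²/(2mqλ²)
V = (6.626 × 10^-34 J·s)² / (2 × 3.34 × 10^-27 kg × 1.602 × 10^-19 C × (6.58 × 10^-11 m)²)
V = 9.48 × 10^-2 V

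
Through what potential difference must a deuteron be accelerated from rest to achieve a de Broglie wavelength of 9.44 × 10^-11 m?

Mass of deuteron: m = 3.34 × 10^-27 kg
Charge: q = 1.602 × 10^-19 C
4.60 × 10^-2 V

From λ = h/√(2mqV), we solve for V:

λ² = h²/(2mqV)
V = h²/(2mqλ²)
V = (6.626 × 10^-34 J·s)² / (2 × 3.34 × 10^-27 kg × 1.602 × 10^-19 C × (9.44 × 10^-11 m)²)
V = 4.60 × 10^-2 V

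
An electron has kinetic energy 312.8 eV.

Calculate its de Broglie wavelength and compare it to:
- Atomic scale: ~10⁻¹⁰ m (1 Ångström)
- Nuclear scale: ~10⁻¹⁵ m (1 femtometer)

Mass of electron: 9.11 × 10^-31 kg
λ = 6.93 × 10^-11 m, which is between nuclear and atomic scales.

Using λ = h/√(2mKE):

KE = 312.8 eV = 5.012 × 10^-17 J

λ = h/√(2mKE)
λ = (6.626 × 10^-34 J·s) / √(2 × 9.11 × 10^-31 kg × 5.012 × 10^-17 J)
λ = 6.93 × 10^-11 m

Comparison:
- Atomic scale (10⁻¹⁰ m): λ is 0.69× this size
- Nuclear scale (10⁻¹⁵ m): λ is 6.9e+04× this size

The wavelength is between nuclear and atomic scales.

This wavelength is appropriate for probing atomic structure but too large for nuclear physics experiments.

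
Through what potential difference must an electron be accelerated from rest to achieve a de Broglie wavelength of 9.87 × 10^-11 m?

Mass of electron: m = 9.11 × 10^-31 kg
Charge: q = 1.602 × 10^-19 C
154 V

From λ = h/√(2mqV), we solve for V:

λ² = h²/(2mqV)
V = h²/(2mqλ²)
V = (6.626 × 10^-34 J·s)² / (2 × 9.11 × 10^-31 kg × 1.602 × 10^-19 C × (9.87 × 10^-11 m)²)
V = 154 V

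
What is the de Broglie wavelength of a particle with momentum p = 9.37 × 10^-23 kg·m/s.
7.07 × 10^-12 m

Using the de Broglie relation λ = h/p:

λ = h/p
λ = (6.626 × 10^-34 J·s) / (9.37 × 10^-23 kg·m/s)
λ = 7.07 × 10^-12 m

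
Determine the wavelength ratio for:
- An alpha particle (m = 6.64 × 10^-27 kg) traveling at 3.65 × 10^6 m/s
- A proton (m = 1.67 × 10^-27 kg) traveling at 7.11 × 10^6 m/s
λ₁/λ₂ = 0.490

Using λ = h/(mv):

λ₁ = h/(m₁v₁) = 2.73 × 10^-14 m
λ₂ = h/(m₂v₂) = 5.58 × 10^-14 m

Ratio λ₁/λ₂ = (m₂v₂)/(m₁v₁)
         = (1.67 × 10^-27 kg × 7.11 × 10^6 m/s) / (6.64 × 10^-27 kg × 3.65 × 10^6 m/s)
         = 0.490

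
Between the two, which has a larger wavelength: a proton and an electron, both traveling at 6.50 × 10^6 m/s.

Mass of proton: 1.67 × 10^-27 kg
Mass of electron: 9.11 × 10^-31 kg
The electron has the longer wavelength.

Using λ = h/(mv), since both particles have the same velocity, the wavelength depends only on mass.

For proton: λ₁ = h/(m₁v) = 6.10 × 10^-14 m
For electron: λ₂ = h/(m₂v) = 1.12 × 10^-10 m

Since λ ∝ 1/m at constant velocity, the lighter particle has the longer wavelength.

The electron has the longer de Broglie wavelength.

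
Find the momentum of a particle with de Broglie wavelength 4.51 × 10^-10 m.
1.47 × 10^-24 kg·m/s

From the de Broglie relation λ = h/p, we solve for p:

p = h/λ
p = (6.626 × 10^-34 J·s) / (4.51 × 10^-10 m)
p = 1.47 × 10^-24 kg·m/s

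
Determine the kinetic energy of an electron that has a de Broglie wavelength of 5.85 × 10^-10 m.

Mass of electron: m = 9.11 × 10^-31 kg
7.04 × 10^-19 J (or 4.39 eV)

From λ = h/√(2mKE), we solve for KE:

λ² = h²/(2mKE)
KE = h²/(2mλ²)
KE = (6.626 × 10^-34 J·s)² / (2 × 9.11 × 10^-31 kg × (5.85 × 10^-10 m)²)
KE = 7.04 × 10^-19 J
KE = 4.39 eV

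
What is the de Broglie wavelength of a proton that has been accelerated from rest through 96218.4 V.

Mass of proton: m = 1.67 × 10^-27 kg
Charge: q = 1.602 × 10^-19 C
9.23 × 10^-14 m

When a particle is accelerated through voltage V, it gains kinetic energy KE = qV.

The de Broglie wavelength is then λ = h/√(2mqV):

λ = h/√(2mqV)
λ = (6.626 × 10^-34 J·s) / √(2 × 1.67 × 10^-27 kg × 1.602 × 10^-19 C × 96218.4 V)
λ = 9.23 × 10^-14 m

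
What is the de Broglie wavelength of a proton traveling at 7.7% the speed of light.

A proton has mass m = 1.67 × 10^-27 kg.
1.72 × 10^-14 m

Using the de Broglie relation λ = h/(mv):

v = 7.7% × c = 2.308 × 10^7 m/s

λ = h/(mv)
λ = (6.626 × 10^-34 J·s) / (1.67 × 10^-27 kg × 2.308 × 10^7 m/s)
λ = 1.72 × 10^-14 m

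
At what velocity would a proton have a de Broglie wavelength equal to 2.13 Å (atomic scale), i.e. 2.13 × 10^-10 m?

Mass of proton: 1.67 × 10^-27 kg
1.86 × 10^3 m/s

From λ = h/(mv), solve for v:

v = h/(mλ)
v = (6.626 × 10^-34 J·s) / (1.67 × 10^-27 kg × 2.13 × 10^-10 m)
v = 1.86 × 10^3 m/s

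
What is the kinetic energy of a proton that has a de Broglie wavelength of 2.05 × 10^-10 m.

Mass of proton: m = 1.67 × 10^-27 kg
3.13 × 10^-21 J (or 0.0195 eV)

From λ = h/√(2mKE), we solve for KE:

λ² = h²/(2mKE)
KE = h²/(2mλ²)
KE = (6.626 × 10^-34 J·s)² / (2 × 1.67 × 10^-27 kg × (2.05 × 10^-10 m)²)
KE = 3.13 × 10^-21 J
KE = 0.0195 eV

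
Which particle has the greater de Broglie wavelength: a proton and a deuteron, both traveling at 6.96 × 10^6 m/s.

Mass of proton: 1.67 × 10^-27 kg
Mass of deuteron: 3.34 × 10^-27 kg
The proton has the longer wavelength.

Using λ = h/(mv), since both particles have the same velocity, the wavelength depends only on mass.

For proton: λ₁ = h/(m₁v) = 5.70 × 10^-14 m
For deuteron: λ₂ = h/(m₂v) = 2.85 × 10^-14 m

Since λ ∝ 1/m at constant velocity, the lighter particle has the longer wavelength.

The proton has the longer de Broglie wavelength.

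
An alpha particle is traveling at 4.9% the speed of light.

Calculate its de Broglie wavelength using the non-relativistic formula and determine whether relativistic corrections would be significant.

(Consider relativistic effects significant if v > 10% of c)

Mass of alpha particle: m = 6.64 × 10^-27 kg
No, relativistic corrections are not needed.

Using the non-relativistic de Broglie formula λ = h/(mv):

v = 4.9% × c = 1.469 × 10^7 m/s

λ = h/(mv)
λ = (6.626 × 10^-34 J·s) / (6.64 × 10^-27 kg × 1.469 × 10^7 m/s)
λ = 6.79 × 10^-15 m

Since v = 4.9% of c < 10% of c, relativistic corrections are NOT significant and this non-relativistic result is a good approximation.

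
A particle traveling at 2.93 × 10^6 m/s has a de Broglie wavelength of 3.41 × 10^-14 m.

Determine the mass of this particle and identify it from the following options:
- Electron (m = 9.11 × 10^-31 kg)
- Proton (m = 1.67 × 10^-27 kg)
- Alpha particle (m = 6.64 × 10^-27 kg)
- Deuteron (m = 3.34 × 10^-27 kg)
The particle is an alpha particle.

From λ = h/(mv), solve for mass:

m = h/(λv)
m = (6.626 × 10^-34 J·s) / (3.41 × 10^-14 m × 2.93 × 10^6 m/s)
m = 6.63 × 10^-27 kg

Comparing with the listed masses, this is closest to an alpha particle.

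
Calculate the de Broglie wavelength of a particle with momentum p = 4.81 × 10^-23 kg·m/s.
1.38 × 10^-11 m

Using the de Broglie relation λ = h/p:

λ = h/p
λ = (6.626 × 10^-34 J·s) / (4.81 × 10^-23 kg·m/s)
λ = 1.38 × 10^-11 m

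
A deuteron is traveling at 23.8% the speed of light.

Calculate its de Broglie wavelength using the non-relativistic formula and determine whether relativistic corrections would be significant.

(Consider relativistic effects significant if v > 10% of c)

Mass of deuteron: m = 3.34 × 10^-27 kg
Yes, relativistic corrections are needed.

Using the non-relativistic de Broglie formula λ = h/(mv):

v = 23.8% × c = 7.135 × 10^7 m/s

λ = h/(mv)
λ = (6.626 × 10^-34 J·s) / (3.34 × 10^-27 kg × 7.135 × 10^7 m/s)
λ = 2.78 × 10^-15 m

Since v = 23.8% of c > 10% of c, relativistic corrections ARE significant and the actual wavelength would differ from this non-relativistic estimate.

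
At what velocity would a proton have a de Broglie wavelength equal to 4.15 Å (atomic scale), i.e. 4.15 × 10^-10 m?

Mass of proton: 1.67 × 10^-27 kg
9.56 × 10^2 m/s

From λ = h/(mv), solve for v:

v = h/(mλ)
v = (6.626 × 10^-34 J·s) / (1.67 × 10^-27 kg × 4.15 × 10^-10 m)
v = 9.56 × 10^2 m/s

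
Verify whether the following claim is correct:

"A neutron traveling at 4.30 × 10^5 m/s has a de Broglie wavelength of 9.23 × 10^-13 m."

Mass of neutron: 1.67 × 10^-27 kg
True

The claim is correct.

Using λ = h/(mv):
λ = (6.626 × 10^-34 J·s) / (1.67 × 10^-27 kg × 4.30 × 10^5 m/s)
λ = 9.23 × 10^-13 m

This matches the claimed value.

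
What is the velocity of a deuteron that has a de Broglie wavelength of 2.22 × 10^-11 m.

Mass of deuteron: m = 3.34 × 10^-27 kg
8.94 × 10^3 m/s

From the de Broglie relation λ = h/(mv), we solve for v:

v = h/(mλ)
v = (6.626 × 10^-34 J·s) / (3.34 × 10^-27 kg × 2.22 × 10^-11 m)
v = 8.94 × 10^3 m/s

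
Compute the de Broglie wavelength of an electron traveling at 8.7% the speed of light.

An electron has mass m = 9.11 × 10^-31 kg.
2.79 × 10^-11 m

Using the de Broglie relation λ = h/(mv):

v = 8.7% × c = 2.608 × 10^7 m/s

λ = h/(mv)
λ = (6.626 × 10^-34 J·s) / (9.11 × 10^-31 kg × 2.608 × 10^7 m/s)
λ = 2.79 × 10^-11 m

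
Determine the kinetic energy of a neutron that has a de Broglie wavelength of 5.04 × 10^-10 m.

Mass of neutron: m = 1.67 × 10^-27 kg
5.17 × 10^-22 J (or 3.23 × 10^-3 eV)

From λ = h/√(2mKE), we solve for KE:

λ² = h²/(2mKE)
KE = h²/(2mλ²)
KE = (6.626 × 10^-34 J·s)² / (2 × 1.67 × 10^-27 kg × (5.04 × 10^-10 m)²)
KE = 5.17 × 10^-22 J
KE = 3.23 × 10^-3 eV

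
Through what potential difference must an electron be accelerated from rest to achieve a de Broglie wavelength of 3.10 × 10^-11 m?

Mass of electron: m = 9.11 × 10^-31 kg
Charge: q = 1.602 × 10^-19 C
1.57 × 10^3 V

From λ = h/√(2mqV), we solve for V:

λ² = h²/(2mqV)
V = h²/(2mqλ²)
V = (6.626 × 10^-34 J·s)² / (2 × 9.11 × 10^-31 kg × 1.602 × 10^-19 C × (3.10 × 10^-11 m)²)
V = 1.57 × 10^3 V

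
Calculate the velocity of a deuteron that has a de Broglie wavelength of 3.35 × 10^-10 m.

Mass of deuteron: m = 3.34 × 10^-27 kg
5.92 × 10^2 m/s

From the de Broglie relation λ = h/(mv), we solve for v:

v = h/(mλ)
v = (6.626 × 10^-34 J·s) / (3.34 × 10^-27 kg × 3.35 × 10^-10 m)
v = 5.92 × 10^2 m/s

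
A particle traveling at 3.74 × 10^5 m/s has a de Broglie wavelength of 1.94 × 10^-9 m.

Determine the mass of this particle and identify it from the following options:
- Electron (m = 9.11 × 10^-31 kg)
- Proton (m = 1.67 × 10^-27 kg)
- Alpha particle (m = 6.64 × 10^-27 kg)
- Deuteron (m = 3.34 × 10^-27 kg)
The particle is an electron.

From λ = h/(mv), solve for mass:

m = h/(λv)
m = (6.626 × 10^-34 J·s) / (1.94 × 10^-9 m × 3.74 × 10^5 m/s)
m = 9.13 × 10^-31 kg

Comparing with the listed masses, this is closest to an electron.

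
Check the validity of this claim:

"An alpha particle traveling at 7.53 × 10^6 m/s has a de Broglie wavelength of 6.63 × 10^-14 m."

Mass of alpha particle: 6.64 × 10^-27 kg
False

The claim is incorrect.

Using λ = h/(mv):
λ = (6.626 × 10^-34 J·s) / (6.64 × 10^-27 kg × 7.53 × 10^6 m/s)
λ = 1.33 × 10^-14 m

The actual wavelength differs from the claimed 6.63 × 10^-14 m.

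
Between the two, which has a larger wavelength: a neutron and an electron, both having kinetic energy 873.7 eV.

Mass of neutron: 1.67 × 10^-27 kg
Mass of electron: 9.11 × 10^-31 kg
The electron has the longer wavelength.

Using λ = h/√(2mKE):

For neutron: λ₁ = h/√(2m₁KE) = 9.69 × 10^-13 m
For electron: λ₂ = h/√(2m₂KE) = 4.15 × 10^-11 m

Since λ ∝ 1/√m at constant kinetic energy, the lighter particle has the longer wavelength.

The electron has the longer de Broglie wavelength.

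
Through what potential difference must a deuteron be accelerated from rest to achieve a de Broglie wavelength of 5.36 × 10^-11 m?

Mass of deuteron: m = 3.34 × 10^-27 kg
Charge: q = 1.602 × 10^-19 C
1.43 × 10^-1 V

From λ = h/√(2mqV), we solve for V:

λ² = h²/(2mqV)
V = h²/(2mqλ²)
V = (6.626 × 10^-34 J·s)² / (2 × 3.34 × 10^-27 kg × 1.602 × 10^-19 C × (5.36 × 10^-11 m)²)
V = 1.43 × 10^-1 V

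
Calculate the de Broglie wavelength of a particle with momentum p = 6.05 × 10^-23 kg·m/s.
1.10 × 10^-11 m

Using the de Broglie relation λ = h/p:

λ = h/p
λ = (6.626 × 10^-34 J·s) / (6.05 × 10^-23 kg·m/s)
λ = 1.10 × 10^-11 m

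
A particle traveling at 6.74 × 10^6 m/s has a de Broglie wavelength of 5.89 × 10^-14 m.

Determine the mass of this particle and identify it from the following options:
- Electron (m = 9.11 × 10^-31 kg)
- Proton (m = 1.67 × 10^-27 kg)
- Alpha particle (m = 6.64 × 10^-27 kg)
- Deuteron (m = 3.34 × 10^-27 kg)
The particle is a proton.

From λ = h/(mv), solve for mass:

m = h/(λv)
m = (6.626 × 10^-34 J·s) / (5.89 × 10^-14 m × 6.74 × 10^6 m/s)
m = 1.67 × 10^-27 kg

Comparing with the listed masses, this is closest to a proton.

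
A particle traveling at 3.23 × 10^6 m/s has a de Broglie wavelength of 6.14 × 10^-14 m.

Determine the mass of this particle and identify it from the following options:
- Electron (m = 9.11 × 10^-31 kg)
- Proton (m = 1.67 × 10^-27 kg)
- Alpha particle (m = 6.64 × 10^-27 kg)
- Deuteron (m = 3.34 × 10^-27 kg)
The particle is a deuteron.

From λ = h/(mv), solve for mass:

m = h/(λv)
m = (6.626 × 10^-34 J·s) / (6.14 × 10^-14 m × 3.23 × 10^6 m/s)
m = 3.34 × 10^-27 kg

Comparing with the listed masses, this is closest to a deuteron.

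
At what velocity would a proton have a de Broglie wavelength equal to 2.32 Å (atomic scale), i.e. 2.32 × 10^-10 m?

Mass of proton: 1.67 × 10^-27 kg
1.71 × 10^3 m/s

From λ = h/(mv), solve for v:

v = h/(mλ)
v = (6.626 × 10^-34 J·s) / (1.67 × 10^-27 kg × 2.32 × 10^-10 m)
v = 1.71 × 10^3 m/s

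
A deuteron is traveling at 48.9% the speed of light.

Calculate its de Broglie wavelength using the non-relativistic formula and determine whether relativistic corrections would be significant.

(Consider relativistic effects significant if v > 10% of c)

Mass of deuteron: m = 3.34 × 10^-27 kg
Yes, relativistic corrections are needed.

Using the non-relativistic de Broglie formula λ = h/(mv):

v = 48.9% × c = 1.466 × 10^8 m/s

λ = h/(mv)
λ = (6.626 × 10^-34 J·s) / (3.34 × 10^-27 kg × 1.466 × 10^8 m/s)
λ = 1.35 × 10^-15 m

Since v = 48.9% of c > 10% of c, relativistic corrections ARE significant and the actual wavelength would differ from this non-relativistic estimate.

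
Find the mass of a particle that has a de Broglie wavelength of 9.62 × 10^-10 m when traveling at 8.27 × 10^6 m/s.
8.33 × 10^-32 kg

From the de Broglie relation λ = h/(mv), we solve for m:

m = h/(λv)
m = (6.626 × 10^-34 J·s) / (9.62 × 10^-10 m × 8.27 × 10^6 m/s)
m = 8.33 × 10^-32 kg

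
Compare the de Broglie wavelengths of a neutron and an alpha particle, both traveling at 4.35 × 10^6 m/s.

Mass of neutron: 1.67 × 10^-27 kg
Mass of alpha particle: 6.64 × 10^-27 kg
The neutron has the longer wavelength.

Using λ = h/(mv), since both particles have the same velocity, the wavelength depends only on mass.

For neutron: λ₁ = h/(m₁v) = 9.12 × 10^-14 m
For alpha particle: λ₂ = h/(m₂v) = 2.29 × 10^-14 m

Since λ ∝ 1/m at constant velocity, the lighter particle has the longer wavelength.

The neutron has the longer de Broglie wavelength.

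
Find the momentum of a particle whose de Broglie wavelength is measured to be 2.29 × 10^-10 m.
2.89 × 10^-24 kg·m/s

From the de Broglie relation λ = h/p, we solve for p:

p = h/λ
p = (6.626 × 10^-34 J·s) / (2.29 × 10^-10 m)
p = 2.89 × 10^-24 kg·m/s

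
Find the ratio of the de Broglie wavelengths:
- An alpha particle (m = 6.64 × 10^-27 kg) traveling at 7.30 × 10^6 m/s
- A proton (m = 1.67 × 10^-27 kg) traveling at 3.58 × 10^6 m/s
λ₁/λ₂ = 0.123

Using λ = h/(mv):

λ₁ = h/(m₁v₁) = 1.37 × 10^-14 m
λ₂ = h/(m₂v₂) = 1.11 × 10^-13 m

Ratio λ₁/λ₂ = (m₂v₂)/(m₁v₁)
         = (1.67 × 10^-27 kg × 3.58 × 10^6 m/s) / (6.64 × 10^-27 kg × 7.30 × 10^6 m/s)
         = 0.123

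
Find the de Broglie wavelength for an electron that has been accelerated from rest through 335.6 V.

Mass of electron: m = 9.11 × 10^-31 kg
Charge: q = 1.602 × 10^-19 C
6.69 × 10^-11 m

When a particle is accelerated through voltage V, it gains kinetic energy KE = qV.

The de Broglie wavelength is then λ = h/√(2mqV):

λ = h/√(2mqV)
λ = (6.626 × 10^-34 J·s) / √(2 × 9.11 × 10^-31 kg × 1.602 × 10^-19 C × 335.6 V)
λ = 6.69 × 10^-11 m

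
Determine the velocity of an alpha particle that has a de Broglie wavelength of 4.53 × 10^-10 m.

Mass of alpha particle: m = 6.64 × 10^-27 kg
2.20 × 10^2 m/s

From the de Broglie relation λ = h/(mv), we solve for v:

v = h/(mλ)
v = (6.626 × 10^-34 J·s) / (6.64 × 10^-27 kg × 4.53 × 10^-10 m)
v = 2.20 × 10^2 m/s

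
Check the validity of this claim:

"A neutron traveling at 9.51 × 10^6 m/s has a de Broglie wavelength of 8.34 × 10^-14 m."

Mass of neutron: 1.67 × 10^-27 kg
False

The claim is incorrect.

Using λ = h/(mv):
λ = (6.626 × 10^-34 J·s) / (1.67 × 10^-27 kg × 9.51 × 10^6 m/s)
λ = 4.17 × 10^-14 m

The actual wavelength differs from the claimed 8.34 × 10^-14 m.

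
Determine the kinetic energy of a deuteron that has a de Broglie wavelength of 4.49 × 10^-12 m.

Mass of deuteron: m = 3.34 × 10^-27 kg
3.26 × 10^-18 J (or 20.3 eV)

From λ = h/√(2mKE), we solve for KE:

λ² = h²/(2mKE)
KE = h²/(2mλ²)
KE = (6.626 × 10^-34 J·s)² / (2 × 3.34 × 10^-27 kg × (4.49 × 10^-12 m)²)
KE = 3.26 × 10^-18 J
KE = 20.3 eV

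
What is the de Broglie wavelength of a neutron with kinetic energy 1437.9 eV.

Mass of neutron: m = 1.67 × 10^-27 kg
7.55 × 10^-13 m

Using λ = h/√(2mKE):

First convert KE to Joules: KE = 1437.9 eV = 2.304 × 10^-16 J

λ = h/√(2mKE)
λ = (6.626 × 10^-34 J·s) / √(2 × 1.67 × 10^-27 kg × 2.304 × 10^-16 J)
λ = 7.55 × 10^-13 m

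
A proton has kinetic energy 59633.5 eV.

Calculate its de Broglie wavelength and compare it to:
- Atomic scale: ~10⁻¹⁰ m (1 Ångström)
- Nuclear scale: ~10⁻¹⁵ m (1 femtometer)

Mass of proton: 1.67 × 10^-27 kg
λ = 1.17 × 10^-13 m, which is between nuclear and atomic scales.

Using λ = h/√(2mKE):

KE = 59633.5 eV = 9.554 × 10^-15 J

λ = h/√(2mKE)
λ = (6.626 × 10^-34 J·s) / √(2 × 1.67 × 10^-27 kg × 9.554 × 10^-15 J)
λ = 1.17 × 10^-13 m

Comparison:
- Atomic scale (10⁻¹⁰ m): λ is 0.0012× this size
- Nuclear scale (10⁻¹⁵ m): λ is 1.2e+02× this size

The wavelength is between nuclear and atomic scales.

This wavelength is appropriate for probing atomic structure but too large for nuclear physics experiments.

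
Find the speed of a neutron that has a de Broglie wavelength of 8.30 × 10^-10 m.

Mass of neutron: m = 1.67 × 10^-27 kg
4.78 × 10^2 m/s

From the de Broglie relation λ = h/(mv), we solve for v:

v = h/(mλ)
v = (6.626 × 10^-34 J·s) / (1.67 × 10^-27 kg × 8.30 × 10^-10 m)
v = 4.78 × 10^2 m/s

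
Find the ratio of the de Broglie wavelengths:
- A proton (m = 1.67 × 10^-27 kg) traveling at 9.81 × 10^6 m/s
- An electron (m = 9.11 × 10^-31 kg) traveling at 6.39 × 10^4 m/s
λ₁/λ₂ = 3.55 × 10^-6

Using λ = h/(mv):

λ₁ = h/(m₁v₁) = 4.04 × 10^-14 m
λ₂ = h/(m₂v₂) = 1.14 × 10^-8 m

Ratio λ₁/λ₂ = (m₂v₂)/(m₁v₁)
         = (9.11 × 10^-31 kg × 6.39 × 10^4 m/s) / (1.67 × 10^-27 kg × 9.81 × 10^6 m/s)
         = 3.55 × 10^-6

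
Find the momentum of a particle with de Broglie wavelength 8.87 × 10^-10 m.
7.47 × 10^-25 kg·m/s

From the de Broglie relation λ = h/p, we solve for p:

p = h/λ
p = (6.626 × 10^-34 J·s) / (8.87 × 10^-10 m)
p = 7.47 × 10^-25 kg·m/s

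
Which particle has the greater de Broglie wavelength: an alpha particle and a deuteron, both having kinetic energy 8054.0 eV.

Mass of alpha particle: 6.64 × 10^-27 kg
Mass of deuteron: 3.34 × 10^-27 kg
The deuteron has the longer wavelength.

Using λ = h/√(2mKE):

For alpha particle: λ₁ = h/√(2m₁KE) = 1.60 × 10^-13 m
For deuteron: λ₂ = h/√(2m₂KE) = 2.26 × 10^-13 m

Since λ ∝ 1/√m at constant kinetic energy, the lighter particle has the longer wavelength.

The deuteron has the longer de Broglie wavelength.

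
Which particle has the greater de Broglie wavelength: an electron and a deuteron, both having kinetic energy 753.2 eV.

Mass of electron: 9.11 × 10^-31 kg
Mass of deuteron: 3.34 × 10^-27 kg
The electron has the longer wavelength.

Using λ = h/√(2mKE):

For electron: λ₁ = h/√(2m₁KE) = 4.47 × 10^-11 m
For deuteron: λ₂ = h/√(2m₂KE) = 7.38 × 10^-13 m

Since λ ∝ 1/√m at constant kinetic energy, the lighter particle has the longer wavelength.

The electron has the longer de Broglie wavelength.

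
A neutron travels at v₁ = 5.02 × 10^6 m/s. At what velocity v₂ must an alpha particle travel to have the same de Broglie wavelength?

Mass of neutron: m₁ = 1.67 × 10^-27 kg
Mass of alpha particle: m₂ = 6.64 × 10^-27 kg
v₂ = 1.26 × 10^6 m/s

For equal de Broglie wavelengths: λ₁ = λ₂

h/(m₁v₁) = h/(m₂v₂)
m₁v₁ = m₂v₂
v₂ = v₁ · (m₁/m₂)

v₂ = 5.02 × 10^6 m/s × (1.67 × 10^-27 kg / 6.64 × 10^-27 kg)
v₂ = 1.26 × 10^6 m/s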